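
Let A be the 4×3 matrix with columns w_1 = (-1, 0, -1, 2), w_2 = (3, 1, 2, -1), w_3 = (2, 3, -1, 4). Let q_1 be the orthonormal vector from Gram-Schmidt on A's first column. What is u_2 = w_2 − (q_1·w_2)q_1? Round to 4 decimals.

w_1 = (-1, 0, -1, 2); ‖w_1‖ = 2.4495, so q_1 = (-0.4082, 0.0000, -0.4082, 0.8165).
q_1·w_2 = (-0.4082)·3 + 0.0000·1 + (-0.4082)·2 + 0.8165·(-1) = -2.8577.
u_2 = w_2 + 2.8577·q_1 = (1.8333, 1.0000, 0.8333, 1.3333).

u_2 = (1.8333, 1.0000, 0.8333, 1.3333)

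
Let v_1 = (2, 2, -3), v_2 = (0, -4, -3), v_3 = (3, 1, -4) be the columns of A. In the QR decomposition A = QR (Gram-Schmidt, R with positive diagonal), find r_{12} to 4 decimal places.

v_1 = (2, 2, -3); ‖v_1‖ = 4.1231, so q_1 = (0.4851, 0.4851, -0.7276).
r_{12} = q_1·v_2 = 0.2425.

r_{12} = 0.2425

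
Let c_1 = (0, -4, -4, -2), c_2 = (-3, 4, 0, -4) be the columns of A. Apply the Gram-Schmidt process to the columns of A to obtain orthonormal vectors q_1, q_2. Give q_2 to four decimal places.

q_2 = (-0.4790, 0.4968, -0.1419, -0.7097)

q_1 = c_1/‖c_1‖ = (0, -4, -4, -2)/6.0000 = (0.0000, -0.6667, -0.6667, -0.3333).
r_{12} = q_1·c_2 = -1.3333.
u_2 = c_2 + 1.3333·q_1 = (-3.0000, 3.1111, -0.8889, -4.4444).
‖u_2‖ = 6.2628, so q_2 = (-0.4790, 0.4968, -0.1419, -0.7097).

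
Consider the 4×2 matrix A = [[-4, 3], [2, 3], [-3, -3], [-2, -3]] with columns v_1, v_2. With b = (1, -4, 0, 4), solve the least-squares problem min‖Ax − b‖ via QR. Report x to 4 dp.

q_1 = v_1/‖v_1‖ = (-4, 2, -3, -2)/5.7446 = (-0.6963, 0.3482, -0.5222, -0.3482).
r_{12} = q_1·v_2 = 1.5667.
u_2 = v_2 − 1.5667·q_1 = (4.0909, 2.4545, -2.1818, -2.4545).
‖u_2‖ = 5.7918, so q_2 = (0.7063, 0.4238, -0.3767, -0.4238).
Qᵀb = (-3.4816, -2.6840).
Back-substitute: x_2 = -2.6840/5.7918 = -0.4634.
x_1 = (-3.4816 − 1.5667·(-0.4634))/5.7446 = -0.4797.

x = (-0.4797, -0.4634)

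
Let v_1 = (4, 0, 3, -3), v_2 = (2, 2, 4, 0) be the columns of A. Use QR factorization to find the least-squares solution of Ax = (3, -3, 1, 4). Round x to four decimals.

q_1 = v_1/‖v_1‖ = (4, 0, 3, -3)/5.8310 = (0.6860, 0.0000, 0.5145, -0.5145).
r_{12} = q_1·v_2 = 3.4300.
u_2 = v_2 − 3.4300·q_1 = (-0.3529, 2.0000, 2.2353, 1.7647).
‖u_2‖ = 3.4979, so q_2 = (-0.1009, 0.5718, 0.6390, 0.5045).
Qᵀb = (0.5145, 0.6390).
Back-substitute: x_2 = 0.6390/3.4979 = 0.1827.
x_1 = (0.5145 − 3.4300·0.1827)/5.8310 = -0.0192.

x = (-0.0192, 0.1827)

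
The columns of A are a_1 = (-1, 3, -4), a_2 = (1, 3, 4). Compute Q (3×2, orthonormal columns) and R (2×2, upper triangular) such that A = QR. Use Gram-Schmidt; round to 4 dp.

a_1 = (-1, 3, -4); ‖a_1‖ = 5.0990, so e_1 = (-0.1961, 0.5883, -0.7845).
e_1·a_2 = (-0.1961)·1 + 0.5883·3 + (-0.7845)·4 = -1.5689.
u_2 = a_2 + 1.5689·e_1 = (0.6923, 3.9231, 2.7692).
‖u_2‖ = 4.8516, so e_2 = (0.1427, 0.8086, 0.5708).

Q = [[-0.1961, 0.1427], [0.5883, 0.8086], [-0.7845, 0.5708]], R = [[5.0990, -1.5689], [0.0000, 4.8516]]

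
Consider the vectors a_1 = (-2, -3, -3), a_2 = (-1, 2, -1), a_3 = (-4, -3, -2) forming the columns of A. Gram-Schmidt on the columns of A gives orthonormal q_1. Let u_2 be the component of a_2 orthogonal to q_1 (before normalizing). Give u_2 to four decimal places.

u_2 = (-1.0909, 1.8636, -1.1364)

a_1 = (-2, -3, -3); ‖a_1‖ = 4.6904, so q_1 = (-0.4264, -0.6396, -0.6396).
q_1·a_2 = (-0.4264)·(-1) + (-0.6396)·2 + (-0.6396)·(-1) = -0.2132.
u_2 = a_2 + 0.2132·q_1 = (-1.0909, 1.8636, -1.1364).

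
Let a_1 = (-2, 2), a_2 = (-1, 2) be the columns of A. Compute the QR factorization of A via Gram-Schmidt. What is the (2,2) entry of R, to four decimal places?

r_{22} = 0.7071

e_1 = a_1/‖a_1‖ = (-2, 2)/2.8284 = (-0.7071, 0.7071).
r_{12} = e_1·a_2 = 2.1213.
u_2 = a_2 − 2.1213·e_1 = (0.5000, 0.5000).
r_{22} = ‖u_2‖ = 0.7071.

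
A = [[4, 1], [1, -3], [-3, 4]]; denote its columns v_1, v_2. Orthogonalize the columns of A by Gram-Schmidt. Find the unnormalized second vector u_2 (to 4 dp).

v_1 = (4, 1, -3); ‖v_1‖ = 5.0990, so e_1 = (0.7845, 0.1961, -0.5883).
e_1·v_2 = 0.7845·1 + 0.1961·(-3) + (-0.5883)·4 = -2.1573.
u_2 = v_2 + 2.1573·e_1 = (2.6923, -2.5769, 2.7308).

u_2 = (2.6923, -2.5769, 2.7308)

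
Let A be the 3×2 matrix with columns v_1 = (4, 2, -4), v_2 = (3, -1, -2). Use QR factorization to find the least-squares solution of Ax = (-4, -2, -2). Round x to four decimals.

x = (-0.3333, 0.0000)

e_1 = v_1/‖v_1‖ = (4, 2, -4)/6.0000 = (0.6667, 0.3333, -0.6667).
r_{12} = e_1·v_2 = 3.0000.
u_2 = v_2 − 3.0000·e_1 = (1.0000, -2.0000, 0.0000).
‖u_2‖ = 2.2361, so e_2 = (0.4472, -0.8944, 0.0000).
Qᵀb = (-2.0000, 0.0000).
Back-substitute: x_2 = 0.0000/2.2361 = 0.0000.
x_1 = (-2.0000 − 3.0000·0.0000)/6.0000 = -0.3333.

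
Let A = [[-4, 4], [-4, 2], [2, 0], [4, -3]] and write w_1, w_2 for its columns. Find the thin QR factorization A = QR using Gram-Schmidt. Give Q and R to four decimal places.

e_1 = w_1/‖w_1‖ = (-4, -4, 2, 4)/7.2111 = (-0.5547, -0.5547, 0.2774, 0.5547).
r_{12} = e_1·w_2 = -4.9923.
u_2 = w_2 + 4.9923·e_1 = (1.2308, -0.7692, 1.3846, -0.2308).
‖u_2‖ = 2.0191, so e_2 = (0.6096, -0.3810, 0.6857, -0.1143).

Q = [[-0.5547, 0.6096], [-0.5547, -0.3810], [0.2774, 0.6857], [0.5547, -0.1143]], R = [[7.2111, -4.9923], [0.0000, 2.0191]]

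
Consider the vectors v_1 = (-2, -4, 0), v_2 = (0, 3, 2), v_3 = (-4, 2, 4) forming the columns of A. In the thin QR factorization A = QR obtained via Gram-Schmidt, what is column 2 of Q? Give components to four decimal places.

q_2 = (-0.4983, 0.2491, 0.8305)

v_1 = (-2, -4, 0); ‖v_1‖ = 4.4721, so q_1 = (-0.4472, -0.8944, 0.0000).
q_1·v_2 = (-0.4472)·0 + (-0.8944)·3 + 0.0000·2 = -2.6833.
u_2 = v_2 + 2.6833·q_1 = (-1.2000, 0.6000, 2.0000).
‖u_2‖ = 2.4083, so q_2 = (-0.4983, 0.2491, 0.8305).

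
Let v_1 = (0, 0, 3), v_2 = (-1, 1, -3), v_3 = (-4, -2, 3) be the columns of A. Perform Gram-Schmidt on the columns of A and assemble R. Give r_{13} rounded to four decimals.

r_{13} = 3.0000

v_1 = (0, 0, 3); ‖v_1‖ = 3.0000, so q_1 = (0.0000, 0.0000, 1.0000).
r_{13} = q_1·v_3 = 3.0000.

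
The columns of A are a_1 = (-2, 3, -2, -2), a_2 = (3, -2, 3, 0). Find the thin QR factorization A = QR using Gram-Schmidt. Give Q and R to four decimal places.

Q = [[-0.4364, 0.5016], [0.6547, 0.2229], [-0.4364, 0.5016], [-0.4364, -0.6687]], R = [[4.5826, -3.9279], [0.0000, 2.5635]]

a_1 = (-2, 3, -2, -2); ‖a_1‖ = 4.5826, so e_1 = (-0.4364, 0.6547, -0.4364, -0.4364).
e_1·a_2 = (-0.4364)·3 + 0.6547·(-2) + (-0.4364)·3 + (-0.4364)·0 = -3.9279.
u_2 = a_2 + 3.9279·e_1 = (1.2857, 0.5714, 1.2857, -1.7143).
‖u_2‖ = 2.5635, so e_2 = (0.5016, 0.2229, 0.5016, -0.6687).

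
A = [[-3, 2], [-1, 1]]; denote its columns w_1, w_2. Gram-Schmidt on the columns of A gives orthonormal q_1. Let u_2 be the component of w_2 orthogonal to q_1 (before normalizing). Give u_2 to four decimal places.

u_2 = (-0.1000, 0.3000)

w_1 = (-3, -1); ‖w_1‖ = 3.1623, so q_1 = (-0.9487, -0.3162).
q_1·w_2 = (-0.9487)·2 + (-0.3162)·1 = -2.2136.
u_2 = w_2 + 2.2136·q_1 = (-0.1000, 0.3000).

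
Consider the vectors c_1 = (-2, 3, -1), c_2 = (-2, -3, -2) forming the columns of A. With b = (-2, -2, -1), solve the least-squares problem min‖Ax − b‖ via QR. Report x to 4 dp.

c_1 = (-2, 3, -1); ‖c_1‖ = 3.7417, so q_1 = (-0.5345, 0.8018, -0.2673).
q_1·c_2 = (-0.5345)·(-2) + 0.8018·(-3) + (-0.2673)·(-2) = -0.8018.
u_2 = c_2 + 0.8018·q_1 = (-2.4286, -2.3571, -2.2143).
‖u_2‖ = 4.0444, so q_2 = (-0.6005, -0.5828, -0.5475).
Qᵀb = (-0.2673, 2.9141).
Back-substitute: x_2 = 2.9141/4.0444 = 0.7205.
x_1 = (-0.2673 + 0.8018·0.7205)/3.7417 = 0.0830.

x = (0.0830, 0.7205)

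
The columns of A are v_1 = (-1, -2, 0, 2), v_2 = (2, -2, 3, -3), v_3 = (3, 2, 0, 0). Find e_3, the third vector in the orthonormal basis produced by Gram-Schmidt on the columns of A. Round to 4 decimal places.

e_1 = v_1/‖v_1‖ = (-1, -2, 0, 2)/3.0000 = (-0.3333, -0.6667, 0.0000, 0.6667).
r_{12} = e_1·v_2 = -1.3333.
u_2 = v_2 + 1.3333·e_1 = (1.5556, -2.8889, 3.0000, -2.1111).
‖u_2‖ = 4.9216, so e_2 = (0.3161, -0.5870, 0.6096, -0.4289).
r_{13} = e_1·v_3 = -2.3333; r_{23} = e_2·v_3 = -0.2258.
u_3 = v_3 + 2.3333·e_1 + 0.2258·e_2 = (2.2936, 0.3119, 0.1376, 1.4587).
‖u_3‖ = 2.7395, so e_3 = (0.8372, 0.1139, 0.0502, 0.5325).

e_3 = (0.8372, 0.1139, 0.0502, 0.5325)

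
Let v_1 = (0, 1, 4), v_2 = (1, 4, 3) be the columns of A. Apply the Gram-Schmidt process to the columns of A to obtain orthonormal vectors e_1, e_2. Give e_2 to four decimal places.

v_1 = (0, 1, 4); ‖v_1‖ = 4.1231, so e_1 = (0.0000, 0.2425, 0.9701).
e_1·v_2 = 0.0000·1 + 0.2425·4 + 0.9701·3 = 3.8806.
u_2 = v_2 − 3.8806·e_1 = (1.0000, 3.0588, -0.7647).
‖u_2‖ = 3.3077, so e_2 = (0.3023, 0.9247, -0.2312).

e_2 = (0.3023, 0.9247, -0.2312)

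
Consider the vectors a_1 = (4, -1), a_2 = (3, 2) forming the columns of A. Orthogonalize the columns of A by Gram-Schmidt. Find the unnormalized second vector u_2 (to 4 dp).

a_1 = (4, -1); ‖a_1‖ = 4.1231, so q_1 = (0.9701, -0.2425).
q_1·a_2 = 0.9701·3 + (-0.2425)·2 = 2.4254.
u_2 = a_2 − 2.4254·q_1 = (0.6471, 2.5882).

u_2 = (0.6471, 2.5882)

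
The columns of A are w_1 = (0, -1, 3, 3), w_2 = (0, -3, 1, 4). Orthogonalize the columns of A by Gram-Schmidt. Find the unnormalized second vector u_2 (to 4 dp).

u_2 = (0.0000, -2.0526, -1.8421, 1.1579)

q_1 = w_1/‖w_1‖ = (0, -1, 3, 3)/4.3589 = (0.0000, -0.2294, 0.6882, 0.6882).
r_{12} = q_1·w_2 = 4.1295.
u_2 = w_2 − 4.1295·q_1 = (0.0000, -2.0526, -1.8421, 1.1579).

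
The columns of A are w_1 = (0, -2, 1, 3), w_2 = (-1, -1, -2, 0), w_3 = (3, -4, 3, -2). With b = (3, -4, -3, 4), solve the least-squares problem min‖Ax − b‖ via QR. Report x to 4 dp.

w_1 = (0, -2, 1, 3); ‖w_1‖ = 3.7417, so e_1 = (0.0000, -0.5345, 0.2673, 0.8018).
e_1·w_2 = 0.0000·(-1) + (-0.5345)·(-1) + 0.2673·(-2) + 0.8018·0 = 0.0000.
u_2 = w_2 + 0.0000·e_1 = (-1.0000, -1.0000, -2.0000, 0.0000).
‖u_2‖ = 2.4495, so e_2 = (-0.4082, -0.4082, -0.8165, 0.0000).
e_1·w_3 = 0.0000·3 + (-0.5345)·(-4) + 0.2673·3 + 0.8018·(-2) = 1.3363; e_2·w_3 = (-0.4082)·3 + (-0.4082)·(-4) + (-0.8165)·3 + 0.0000·(-2) = -2.0412.
u_3 = w_3 − 1.3363·e_1 + 2.0412·e_2 = (2.1667, -4.1190, 0.9762, -3.0714).
‖u_3‖ = 5.6611, so e_3 = (0.3827, -0.7276, 0.1724, -0.5426).
Qᵀb = (4.5434, 2.8577, 1.3711).
Back-substitute: x_3 = 1.3711/5.6611 = 0.2422.
x_2 = (2.8577 + 2.0412·0.2422)/2.4495 = 1.3685.
x_1 = (4.5434 + 0.0000·1.3685 − 1.3363·0.2422)/3.7417 = 1.1278.

x = (1.1278, 1.3685, 0.2422)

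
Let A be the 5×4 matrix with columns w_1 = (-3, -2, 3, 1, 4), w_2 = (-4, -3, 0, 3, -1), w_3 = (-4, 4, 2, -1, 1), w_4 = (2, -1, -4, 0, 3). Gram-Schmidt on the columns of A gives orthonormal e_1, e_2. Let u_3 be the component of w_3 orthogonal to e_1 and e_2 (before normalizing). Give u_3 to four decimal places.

u_3 = (-3.5530, 4.2296, 0.7314, -0.8067, -0.8968)

w_1 = (-3, -2, 3, 1, 4); ‖w_1‖ = 6.2450, so e_1 = (-0.4804, -0.3203, 0.4804, 0.1601, 0.6405).
e_1·w_2 = (-0.4804)·(-4) + (-0.3203)·(-3) + 0.4804·0 + 0.1601·3 + 0.6405·(-1) = 2.7222.
u_2 = w_2 − 2.7222·e_1 = (-2.6923, -2.1282, -1.3077, 2.5641, -2.7436).
‖u_2‖ = 5.2526, so e_2 = (-0.5126, -0.4052, -0.2490, 0.4882, -0.5223).
e_1·w_3 = (-0.4804)·(-4) + (-0.3203)·4 + 0.4804·2 + 0.1601·(-1) + 0.6405·1 = 2.0817; e_2·w_3 = (-0.5126)·(-4) + (-0.4052)·4 + (-0.2490)·2 + 0.4882·(-1) + (-0.5223)·1 = -1.0788.
u_3 = w_3 − 2.0817·e_1 + 1.0788·e_2 = (-3.5530, 4.2296, 0.7314, -0.8067, -0.8968).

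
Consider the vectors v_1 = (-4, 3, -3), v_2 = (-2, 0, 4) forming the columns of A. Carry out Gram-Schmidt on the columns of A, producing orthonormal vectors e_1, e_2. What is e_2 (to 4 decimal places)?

e_2 = (-0.5591, 0.0799, 0.8253)

v_1 = (-4, 3, -3); ‖v_1‖ = 5.8310, so e_1 = (-0.6860, 0.5145, -0.5145).
e_1·v_2 = (-0.6860)·(-2) + 0.5145·0 + (-0.5145)·4 = -0.6860.
u_2 = v_2 + 0.6860·e_1 = (-2.4706, 0.3529, 3.6471).
‖u_2‖ = 4.4192, so e_2 = (-0.5591, 0.0799, 0.8253).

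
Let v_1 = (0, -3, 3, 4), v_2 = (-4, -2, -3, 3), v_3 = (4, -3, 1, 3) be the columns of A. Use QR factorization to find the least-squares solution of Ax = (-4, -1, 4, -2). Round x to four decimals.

x = (1.2849, -0.4476, -1.3608)

v_1 = (0, -3, 3, 4); ‖v_1‖ = 5.8310, so e_1 = (0.0000, -0.5145, 0.5145, 0.6860).
e_1·v_2 = 0.0000·(-4) + (-0.5145)·(-2) + 0.5145·(-3) + 0.6860·3 = 1.5435.
u_2 = v_2 − 1.5435·e_1 = (-4.0000, -1.2059, -3.7941, 1.9412).
‖u_2‖ = 5.9681, so e_2 = (-0.6702, -0.2021, -0.6357, 0.3253).
e_1·v_3 = 0.0000·4 + (-0.5145)·(-3) + 0.5145·1 + 0.6860·3 = 4.1160; e_2·v_3 = (-0.6702)·4 + (-0.2021)·(-3) + (-0.6357)·1 + 0.3253·3 = -1.7347.
u_3 = v_3 − 4.1160·e_1 + 1.7347·e_2 = (2.8373, -1.2329, -2.2205, 0.7407).
‖u_3‖ = 3.8794, so e_3 = (0.7314, -0.3178, -0.5724, 0.1909).
Qᵀb = (1.2005, -0.3105, -5.2791).
Back-substitute: x_3 = -5.2791/3.8794 = -1.3608.
x_2 = (-0.3105 + 1.7347·(-1.3608))/5.9681 = -0.4476.
x_1 = (1.2005 − 1.5435·(-0.4476) − 4.1160·(-1.3608))/5.8310 = 1.2849.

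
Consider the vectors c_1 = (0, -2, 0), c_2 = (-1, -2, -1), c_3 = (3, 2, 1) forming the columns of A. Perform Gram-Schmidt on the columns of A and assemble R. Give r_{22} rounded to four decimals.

r_{22} = 1.4142

c_1 = (0, -2, 0); ‖c_1‖ = 2.0000, so q_1 = (0.0000, -1.0000, 0.0000).
q_1·c_2 = 0.0000·(-1) + (-1.0000)·(-2) + 0.0000·(-1) = 2.0000.
u_2 = c_2 − 2.0000·q_1 = (-1.0000, 0.0000, -1.0000).
r_{22} = ‖u_2‖ = 1.4142.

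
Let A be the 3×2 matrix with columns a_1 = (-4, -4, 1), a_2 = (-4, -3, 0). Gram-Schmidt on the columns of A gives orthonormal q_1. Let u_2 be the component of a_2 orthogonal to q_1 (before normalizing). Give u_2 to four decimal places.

a_1 = (-4, -4, 1); ‖a_1‖ = 5.7446, so q_1 = (-0.6963, -0.6963, 0.1741).
q_1·a_2 = (-0.6963)·(-4) + (-0.6963)·(-3) + 0.1741·0 = 4.8742.
u_2 = a_2 − 4.8742·q_1 = (-0.6061, 0.3939, -0.8485).

u_2 = (-0.6061, 0.3939, -0.8485)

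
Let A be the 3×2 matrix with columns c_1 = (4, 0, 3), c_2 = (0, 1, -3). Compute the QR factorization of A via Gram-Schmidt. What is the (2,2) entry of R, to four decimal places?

c_1 = (4, 0, 3); ‖c_1‖ = 5.0000, so e_1 = (0.8000, 0.0000, 0.6000).
e_1·c_2 = 0.8000·0 + 0.0000·1 + 0.6000·(-3) = -1.8000.
u_2 = c_2 + 1.8000·e_1 = (1.4400, 1.0000, -1.9200).
r_{22} = ‖u_2‖ = 2.6000.

r_{22} = 2.6000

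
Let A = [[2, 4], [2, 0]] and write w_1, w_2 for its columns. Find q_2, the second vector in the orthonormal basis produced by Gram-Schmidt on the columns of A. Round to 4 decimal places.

q_1 = w_1/‖w_1‖ = (2, 2)/2.8284 = (0.7071, 0.7071).
r_{12} = q_1·w_2 = 2.8284.
u_2 = w_2 − 2.8284·q_1 = (2.0000, -2.0000).
‖u_2‖ = 2.8284, so q_2 = (0.7071, -0.7071).

q_2 = (0.7071, -0.7071)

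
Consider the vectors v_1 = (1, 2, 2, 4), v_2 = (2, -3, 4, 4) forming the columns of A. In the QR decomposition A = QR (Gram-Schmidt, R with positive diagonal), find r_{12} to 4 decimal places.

r_{12} = 4.0000

e_1 = v_1/‖v_1‖ = (1, 2, 2, 4)/5.0000 = (0.2000, 0.4000, 0.4000, 0.8000).
r_{12} = e_1·v_2 = 4.0000.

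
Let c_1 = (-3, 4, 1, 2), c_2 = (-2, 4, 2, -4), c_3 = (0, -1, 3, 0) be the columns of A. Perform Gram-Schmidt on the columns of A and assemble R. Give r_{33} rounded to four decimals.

c_1 = (-3, 4, 1, 2); ‖c_1‖ = 5.4772, so q_1 = (-0.5477, 0.7303, 0.1826, 0.3651).
q_1·c_2 = (-0.5477)·(-2) + 0.7303·4 + 0.1826·2 + 0.3651·(-4) = 2.9212.
u_2 = c_2 − 2.9212·q_1 = (-0.4000, 1.8667, 1.4667, -5.0667).
‖u_2‖ = 5.6095, so q_2 = (-0.0713, 0.3328, 0.2615, -0.9032).
q_1·c_3 = (-0.5477)·0 + 0.7303·(-1) + 0.1826·3 + 0.3651·0 = -0.1826; q_2·c_3 = (-0.0713)·0 + 0.3328·(-1) + 0.2615·3 + (-0.9032)·0 = 0.4516.
u_3 = c_3 + 0.1826·q_1 − 0.4516·q_2 = (-0.0678, -1.0169, 2.9153, 0.4746).
r_{33} = ‖u_3‖ = 3.1245.

r_{33} = 3.1245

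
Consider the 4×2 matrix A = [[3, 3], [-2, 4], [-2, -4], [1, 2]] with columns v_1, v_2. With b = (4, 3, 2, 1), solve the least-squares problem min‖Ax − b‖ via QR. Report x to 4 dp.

x = (-0.0914, 0.4224)

v_1 = (3, -2, -2, 1); ‖v_1‖ = 4.2426, so q_1 = (0.7071, -0.4714, -0.4714, 0.2357).
q_1·v_2 = 0.7071·3 + (-0.4714)·4 + (-0.4714)·(-4) + 0.2357·2 = 2.5927.
u_2 = v_2 − 2.5927·q_1 = (1.1667, 5.2222, -2.7778, 1.3889).
‖u_2‖ = 6.1869, so q_2 = (0.1886, 0.8441, -0.4490, 0.2245).
Qᵀb = (0.7071, 2.6130).
Back-substitute: x_2 = 2.6130/6.1869 = 0.4224.
x_1 = (0.7071 − 2.5927·0.4224)/4.2426 = -0.0914.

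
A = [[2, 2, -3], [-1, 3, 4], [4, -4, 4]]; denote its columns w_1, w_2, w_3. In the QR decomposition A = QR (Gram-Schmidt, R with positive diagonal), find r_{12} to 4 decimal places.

q_1 = w_1/‖w_1‖ = (2, -1, 4)/4.5826 = (0.4364, -0.2182, 0.8729).
r_{12} = q_1·w_2 = -3.2733.

r_{12} = -3.2733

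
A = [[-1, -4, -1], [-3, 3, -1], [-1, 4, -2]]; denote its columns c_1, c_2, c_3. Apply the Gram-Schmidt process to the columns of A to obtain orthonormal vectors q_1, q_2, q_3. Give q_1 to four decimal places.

c_1 = (-1, -3, -1); ‖c_1‖ = 3.3166, so q_1 = (-0.3015, -0.9045, -0.3015).

q_1 = (-0.3015, -0.9045, -0.3015)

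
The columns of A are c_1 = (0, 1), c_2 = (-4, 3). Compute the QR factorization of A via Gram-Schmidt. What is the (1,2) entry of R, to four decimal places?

c_1 = (0, 1); ‖c_1‖ = 1.0000, so e_1 = (0.0000, 1.0000).
r_{12} = e_1·c_2 = 3.0000.

r_{12} = 3.0000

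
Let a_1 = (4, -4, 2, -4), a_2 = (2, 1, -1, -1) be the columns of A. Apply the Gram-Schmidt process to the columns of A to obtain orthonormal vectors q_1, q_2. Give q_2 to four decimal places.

q_2 = (0.6126, 0.5819, -0.4901, -0.2144)

q_1 = a_1/‖a_1‖ = (4, -4, 2, -4)/7.2111 = (0.5547, -0.5547, 0.2774, -0.5547).
r_{12} = q_1·a_2 = 0.8321.
u_2 = a_2 − 0.8321·q_1 = (1.5385, 1.4615, -1.2308, -0.5385).
‖u_2‖ = 2.5115, so q_2 = (0.6126, 0.5819, -0.4901, -0.2144).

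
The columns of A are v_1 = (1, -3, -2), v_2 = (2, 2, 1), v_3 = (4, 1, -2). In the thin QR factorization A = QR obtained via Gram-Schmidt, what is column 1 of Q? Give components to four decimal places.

q_1 = (0.2673, -0.8018, -0.5345)

v_1 = (1, -3, -2); ‖v_1‖ = 3.7417, so q_1 = (0.2673, -0.8018, -0.5345).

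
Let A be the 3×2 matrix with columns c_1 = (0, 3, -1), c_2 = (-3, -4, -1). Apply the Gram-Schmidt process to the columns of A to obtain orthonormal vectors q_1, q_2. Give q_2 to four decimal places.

c_1 = (0, 3, -1); ‖c_1‖ = 3.1623, so q_1 = (0.0000, 0.9487, -0.3162).
q_1·c_2 = 0.0000·(-3) + 0.9487·(-4) + (-0.3162)·(-1) = -3.4785.
u_2 = c_2 + 3.4785·q_1 = (-3.0000, -0.7000, -2.1000).
‖u_2‖ = 3.7283, so q_2 = (-0.8047, -0.1878, -0.5633).

q_2 = (-0.8047, -0.1878, -0.5633)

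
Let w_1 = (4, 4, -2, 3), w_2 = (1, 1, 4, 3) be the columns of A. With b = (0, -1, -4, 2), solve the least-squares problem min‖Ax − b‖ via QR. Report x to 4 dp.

x = (0.3254, -0.5159)

q_1 = w_1/‖w_1‖ = (4, 4, -2, 3)/6.7082 = (0.5963, 0.5963, -0.2981, 0.4472).
r_{12} = q_1·w_2 = 1.3416.
u_2 = w_2 − 1.3416·q_1 = (0.2000, 0.2000, 4.4000, 2.4000).
‖u_2‖ = 5.0200, so q_2 = (0.0398, 0.0398, 0.8765, 0.4781).
Qᵀb = (1.4907, -2.5897).
Back-substitute: x_2 = -2.5897/5.0200 = -0.5159.
x_1 = (1.4907 − 1.3416·(-0.5159))/6.7082 = 0.3254.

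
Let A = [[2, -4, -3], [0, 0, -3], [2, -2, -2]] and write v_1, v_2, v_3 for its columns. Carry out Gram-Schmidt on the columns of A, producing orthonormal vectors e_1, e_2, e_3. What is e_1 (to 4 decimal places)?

e_1 = v_1/‖v_1‖ = (2, 0, 2)/2.8284 = (0.7071, 0.0000, 0.7071).

e_1 = (0.7071, 0.0000, 0.7071)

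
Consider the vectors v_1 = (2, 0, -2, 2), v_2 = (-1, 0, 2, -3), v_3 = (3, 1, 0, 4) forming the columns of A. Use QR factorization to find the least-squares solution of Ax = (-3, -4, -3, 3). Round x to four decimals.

x = (-1.7000, -3.6000, -1.2000)

v_1 = (2, 0, -2, 2); ‖v_1‖ = 3.4641, so q_1 = (0.5774, 0.0000, -0.5774, 0.5774).
q_1·v_2 = 0.5774·(-1) + 0.0000·0 + (-0.5774)·2 + 0.5774·(-3) = -3.4641.
u_2 = v_2 + 3.4641·q_1 = (1.0000, 0.0000, 0.0000, -1.0000).
‖u_2‖ = 1.4142, so q_2 = (0.7071, 0.0000, 0.0000, -0.7071).
q_1·v_3 = 0.5774·3 + 0.0000·1 + (-0.5774)·0 + 0.5774·4 = 4.0415; q_2·v_3 = 0.7071·3 + 0.0000·1 + (0.0000)·0 + (-0.7071)·4 = -0.7071.
u_3 = v_3 − 4.0415·q_1 + 0.7071·q_2 = (1.1667, 1.0000, 2.3333, 1.1667).
‖u_3‖ = 3.0277, so q_3 = (0.3853, 0.3303, 0.7707, 0.3853).
Qᵀb = (1.7321, -4.2426, -3.6332).
Back-substitute: x_3 = -3.6332/3.0277 = -1.2000.
x_2 = (-4.2426 + 0.7071·(-1.2000))/1.4142 = -3.6000.
x_1 = (1.7321 + 3.4641·(-3.6000) − 4.0415·(-1.2000))/3.4641 = -1.7000.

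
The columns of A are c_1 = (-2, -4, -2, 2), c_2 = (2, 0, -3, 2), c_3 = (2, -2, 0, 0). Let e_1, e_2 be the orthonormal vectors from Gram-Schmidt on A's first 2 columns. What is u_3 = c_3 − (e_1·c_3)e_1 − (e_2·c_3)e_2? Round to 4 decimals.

c_1 = (-2, -4, -2, 2); ‖c_1‖ = 5.2915, so e_1 = (-0.3780, -0.7559, -0.3780, 0.3780).
e_1·c_2 = (-0.3780)·2 + (-0.7559)·0 + (-0.3780)·(-3) + 0.3780·2 = 1.1339.
u_2 = c_2 − 1.1339·e_1 = (2.4286, 0.8571, -2.5714, 1.5714).
‖u_2‖ = 3.9641, so e_2 = (0.6126, 0.2162, -0.6487, 0.3964).
e_1·c_3 = (-0.3780)·2 + (-0.7559)·(-2) + (-0.3780)·0 + 0.3780·0 = 0.7559; e_2·c_3 = 0.6126·2 + 0.2162·(-2) + (-0.6487)·0 + 0.3964·0 = 0.7928.
u_3 = c_3 − 0.7559·e_1 − 0.7928·e_2 = (1.8000, -1.6000, 0.8000, -0.6000).

u_3 = (1.8000, -1.6000, 0.8000, -0.6000)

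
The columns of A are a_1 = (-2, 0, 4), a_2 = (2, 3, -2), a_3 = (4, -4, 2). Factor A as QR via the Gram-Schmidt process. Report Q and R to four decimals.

Q = [[-0.4472, 0.2556, 0.8571], [0.0000, 0.9583, -0.2857], [0.8944, 0.1278, 0.4286]], R = [[4.4721, -2.6833, 0.0000], [0.0000, 3.1305, -2.5555], [0.0000, 0.0000, 5.4286]]

a_1 = (-2, 0, 4); ‖a_1‖ = 4.4721, so q_1 = (-0.4472, 0.0000, 0.8944).
q_1·a_2 = (-0.4472)·2 + 0.0000·3 + 0.8944·(-2) = -2.6833.
u_2 = a_2 + 2.6833·q_1 = (0.8000, 3.0000, 0.4000).
‖u_2‖ = 3.1305, so q_2 = (0.2556, 0.9583, 0.1278).
q_1·a_3 = (-0.4472)·4 + 0.0000·(-4) + 0.8944·2 = 0.0000; q_2·a_3 = 0.2556·4 + 0.9583·(-4) + 0.1278·2 = -2.5555.
u_3 = a_3 + 0.0000·q_1 + 2.5555·q_2 = (4.6531, -1.5510, 2.3265).
‖u_3‖ = 5.4286, so q_3 = (0.8571, -0.2857, 0.4286).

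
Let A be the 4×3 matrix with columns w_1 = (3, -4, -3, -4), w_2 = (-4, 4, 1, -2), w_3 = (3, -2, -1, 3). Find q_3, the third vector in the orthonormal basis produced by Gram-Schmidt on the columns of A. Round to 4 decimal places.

q_3 = (0.1946, 0.5127, -0.8025, 0.2351)

w_1 = (3, -4, -3, -4); ‖w_1‖ = 7.0711, so q_1 = (0.4243, -0.5657, -0.4243, -0.5657).
q_1·w_2 = 0.4243·(-4) + (-0.5657)·4 + (-0.4243)·1 + (-0.5657)·(-2) = -3.2527.
u_2 = w_2 + 3.2527·q_1 = (-2.6200, 2.1600, -0.3800, -3.8400).
‖u_2‖ = 5.1400, so q_2 = (-0.5097, 0.4202, -0.0739, -0.7471).
q_1·w_3 = 0.4243·3 + (-0.5657)·(-2) + (-0.4243)·(-1) + (-0.5657)·3 = 1.1314; q_2·w_3 = (-0.5097)·3 + 0.4202·(-2) + (-0.0739)·(-1) + (-0.7471)·3 = -4.5369.
u_3 = w_3 − 1.1314·q_1 + 4.5369·q_2 = (0.2074, 0.5466, -0.8554, 0.2506).
‖u_3‖ = 1.0660, so q_3 = (0.1946, 0.5127, -0.8025, 0.2351).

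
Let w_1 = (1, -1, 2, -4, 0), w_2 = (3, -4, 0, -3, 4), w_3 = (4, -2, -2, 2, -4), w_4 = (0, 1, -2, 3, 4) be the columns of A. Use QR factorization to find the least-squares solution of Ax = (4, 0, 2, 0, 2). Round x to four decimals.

q_1 = w_1/‖w_1‖ = (1, -1, 2, -4, 0)/4.6904 = (0.2132, -0.2132, 0.4264, -0.8528, 0.0000).
r_{12} = q_1·w_2 = 4.0508.
u_2 = w_2 − 4.0508·q_1 = (2.1364, -3.1364, -1.7273, 0.4545, 4.0000).
‖u_2‖ = 5.7958, so q_2 = (0.3686, -0.5411, -0.2980, 0.0784, 0.6902).
r_{13} = q_1·w_3 = -1.2792; r_{23} = q_2·w_3 = 0.5490.
u_3 = w_3 + 1.2792·q_1 − 0.5490·q_2 = (4.0704, -1.9756, -1.2909, 0.8660, -4.3789).
‖u_3‖ = 6.4855, so q_3 = (0.6276, -0.3046, -0.1990, 0.1335, -0.6752).
r_{14} = q_1·w_4 = -3.6244; r_{24} = q_2·w_4 = 3.0508; r_{34} = q_3·w_4 = -2.2066.
u_4 = w_4 + 3.6244·q_1 − 3.0508·q_2 + 2.2066·q_3 = (1.0331, 1.2060, 0.0154, -0.0355, 0.4046).
‖u_4‖ = 1.6392, so q_4 = (0.6302, 0.7357, 0.0094, -0.0217, 0.2468).
Qᵀb = (1.7056, 2.2587, 0.7620, 3.0334).
Back-substitute: x_4 = 3.0334/1.6392 = 1.8506.
x_3 = (0.7620 + 2.2066·1.8506)/6.4855 = 0.7471.
x_2 = (2.2587 − 0.5490·0.7471 − 3.0508·1.8506)/5.7958 = -0.6552.
x_1 = (1.7056 − 4.0508·(-0.6552) + 1.2792·0.7471 + 3.6244·1.8506)/4.6904 = 2.5632.

x = (2.5632, -0.6552, 0.7471, 1.8506)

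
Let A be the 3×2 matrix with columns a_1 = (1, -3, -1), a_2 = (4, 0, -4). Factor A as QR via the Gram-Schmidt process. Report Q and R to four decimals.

a_1 = (1, -3, -1); ‖a_1‖ = 3.3166, so q_1 = (0.3015, -0.9045, -0.3015).
q_1·a_2 = 0.3015·4 + (-0.9045)·0 + (-0.3015)·(-4) = 2.4121.
u_2 = a_2 − 2.4121·q_1 = (3.2727, 2.1818, -3.2727).
‖u_2‖ = 5.1168, so q_2 = (0.6396, 0.4264, -0.6396).

Q = [[0.3015, 0.6396], [-0.9045, 0.4264], [-0.3015, -0.6396]], R = [[3.3166, 2.4121], [0.0000, 5.1168]]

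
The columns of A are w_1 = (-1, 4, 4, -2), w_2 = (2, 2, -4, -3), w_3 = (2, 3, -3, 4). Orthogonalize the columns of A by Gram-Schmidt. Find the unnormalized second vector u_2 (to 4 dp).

u_2 = (1.8919, 2.4324, -3.5676, -3.2162)

q_1 = w_1/‖w_1‖ = (-1, 4, 4, -2)/6.0828 = (-0.1644, 0.6576, 0.6576, -0.3288).
r_{12} = q_1·w_2 = -0.6576.
u_2 = w_2 + 0.6576·q_1 = (1.8919, 2.4324, -3.5676, -3.2162).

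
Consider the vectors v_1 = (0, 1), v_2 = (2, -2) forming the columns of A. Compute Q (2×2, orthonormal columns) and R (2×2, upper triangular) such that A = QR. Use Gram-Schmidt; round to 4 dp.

v_1 = (0, 1); ‖v_1‖ = 1.0000, so q_1 = (0.0000, 1.0000).
q_1·v_2 = 0.0000·2 + 1.0000·(-2) = -2.0000.
u_2 = v_2 + 2.0000·q_1 = (2.0000, 0.0000).
‖u_2‖ = 2.0000, so q_2 = (1.0000, 0.0000).

Q = [[0.0000, 1.0000], [1.0000, 0.0000]], R = [[1.0000, -2.0000], [0.0000, 2.0000]]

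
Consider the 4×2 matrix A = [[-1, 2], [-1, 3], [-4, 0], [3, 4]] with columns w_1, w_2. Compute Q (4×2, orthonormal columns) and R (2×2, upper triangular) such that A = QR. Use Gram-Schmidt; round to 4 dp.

q_1 = w_1/‖w_1‖ = (-1, -1, -4, 3)/5.1962 = (-0.1925, -0.1925, -0.7698, 0.5774).
r_{12} = q_1·w_2 = 1.3472.
u_2 = w_2 − 1.3472·q_1 = (2.2593, 3.2593, 1.0370, 3.2222).
‖u_2‖ = 5.2139, so q_2 = (0.4333, 0.6251, 0.1989, 0.6180).

Q = [[-0.1925, 0.4333], [-0.1925, 0.6251], [-0.7698, 0.1989], [0.5774, 0.6180]], R = [[5.1962, 1.3472], [0.0000, 5.2139]]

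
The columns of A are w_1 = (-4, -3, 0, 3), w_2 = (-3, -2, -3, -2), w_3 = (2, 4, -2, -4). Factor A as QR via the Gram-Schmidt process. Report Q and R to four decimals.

Q = [[-0.6860, -0.3404, -0.4690], [-0.5145, -0.2017, 0.8302], [0.0000, -0.6431, -0.2210], [0.5145, -0.6557, 0.2049]], R = [[5.8310, 2.0580, -5.4880], [0.0000, 4.6653, 2.4209], [0.0000, 0.0000, 2.0054]]

w_1 = (-4, -3, 0, 3); ‖w_1‖ = 5.8310, so e_1 = (-0.6860, -0.5145, 0.0000, 0.5145).
e_1·w_2 = (-0.6860)·(-3) + (-0.5145)·(-2) + 0.0000·(-3) + 0.5145·(-2) = 2.0580.
u_2 = w_2 − 2.0580·e_1 = (-1.5882, -0.9412, -3.0000, -3.0588).
‖u_2‖ = 4.6653, so e_2 = (-0.3404, -0.2017, -0.6431, -0.6557).
e_1·w_3 = (-0.6860)·2 + (-0.5145)·4 + 0.0000·(-2) + 0.5145·(-4) = -5.4880; e_2·w_3 = (-0.3404)·2 + (-0.2017)·4 + (-0.6431)·(-2) + (-0.6557)·(-4) = 2.4209.
u_3 = w_3 + 5.4880·e_1 − 2.4209·e_2 = (-0.9405, 1.6649, -0.4432, 0.4108).
‖u_3‖ = 2.0054, so e_3 = (-0.4690, 0.8302, -0.2210, 0.2049).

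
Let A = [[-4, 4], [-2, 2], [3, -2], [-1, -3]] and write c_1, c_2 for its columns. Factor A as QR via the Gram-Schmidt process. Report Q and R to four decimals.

c_1 = (-4, -2, 3, -1); ‖c_1‖ = 5.4772, so e_1 = (-0.7303, -0.3651, 0.5477, -0.1826).
e_1·c_2 = (-0.7303)·4 + (-0.3651)·2 + 0.5477·(-2) + (-0.1826)·(-3) = -4.1992.
u_2 = c_2 + 4.1992·e_1 = (0.9333, 0.4667, 0.3000, -3.7667).
‖u_2‖ = 3.9200, so e_2 = (0.2381, 0.1190, 0.0765, -0.9609).

Q = [[-0.7303, 0.2381], [-0.3651, 0.1190], [0.5477, 0.0765], [-0.1826, -0.9609]], R = [[5.4772, -4.1992], [0.0000, 3.9200]]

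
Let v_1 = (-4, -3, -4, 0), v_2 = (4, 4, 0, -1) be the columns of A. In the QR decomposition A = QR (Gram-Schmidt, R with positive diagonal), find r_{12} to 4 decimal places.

r_{12} = -4.3729

v_1 = (-4, -3, -4, 0); ‖v_1‖ = 6.4031, so e_1 = (-0.6247, -0.4685, -0.6247, 0.0000).
r_{12} = e_1·v_2 = -4.3729.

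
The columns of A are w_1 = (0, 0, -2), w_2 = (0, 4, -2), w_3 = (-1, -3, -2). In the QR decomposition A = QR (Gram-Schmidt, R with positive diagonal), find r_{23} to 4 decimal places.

w_1 = (0, 0, -2); ‖w_1‖ = 2.0000, so e_1 = (0.0000, 0.0000, -1.0000).
e_1·w_2 = 0.0000·0 + 0.0000·4 + (-1.0000)·(-2) = 2.0000.
u_2 = w_2 − 2.0000·e_1 = (0.0000, 4.0000, 0.0000).
‖u_2‖ = 4.0000, so e_2 = (0.0000, 1.0000, 0.0000).
r_{23} = e_2·w_3 = -3.0000.

r_{23} = -3.0000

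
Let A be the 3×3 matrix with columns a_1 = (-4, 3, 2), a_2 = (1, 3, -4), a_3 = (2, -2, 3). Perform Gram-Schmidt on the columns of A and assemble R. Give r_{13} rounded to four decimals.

a_1 = (-4, 3, 2); ‖a_1‖ = 5.3852, so q_1 = (-0.7428, 0.5571, 0.3714).
r_{13} = q_1·a_3 = -1.4856.

r_{13} = -1.4856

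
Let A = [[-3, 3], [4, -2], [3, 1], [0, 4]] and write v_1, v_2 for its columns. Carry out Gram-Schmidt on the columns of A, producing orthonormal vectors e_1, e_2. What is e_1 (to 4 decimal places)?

v_1 = (-3, 4, 3, 0); ‖v_1‖ = 5.8310, so e_1 = (-0.5145, 0.6860, 0.5145, 0.0000).

e_1 = (-0.5145, 0.6860, 0.5145, 0.0000)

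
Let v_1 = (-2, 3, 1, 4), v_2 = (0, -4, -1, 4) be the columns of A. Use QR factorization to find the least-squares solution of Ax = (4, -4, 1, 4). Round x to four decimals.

q_1 = v_1/‖v_1‖ = (-2, 3, 1, 4)/5.4772 = (-0.3651, 0.5477, 0.1826, 0.7303).
r_{12} = q_1·v_2 = 0.5477.
u_2 = v_2 − 0.5477·q_1 = (0.2000, -4.3000, -1.1000, 3.6000).
‖u_2‖ = 5.7184, so q_2 = (0.0350, -0.7520, -0.1924, 0.6295).
Qᵀb = (-0.5477, 5.4736).
Back-substitute: x_2 = 5.4736/5.7184 = 0.9572.
x_1 = (-0.5477 − 0.5477·0.9572)/5.4772 = -0.1957.

x = (-0.1957, 0.9572)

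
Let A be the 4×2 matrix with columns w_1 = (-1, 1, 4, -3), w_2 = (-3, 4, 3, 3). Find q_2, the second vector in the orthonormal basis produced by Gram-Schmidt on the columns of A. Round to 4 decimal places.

q_2 = (-0.4195, 0.5790, 0.2422, 0.6558)

q_1 = w_1/‖w_1‖ = (-1, 1, 4, -3)/5.1962 = (-0.1925, 0.1925, 0.7698, -0.5774).
r_{12} = q_1·w_2 = 1.9245.
u_2 = w_2 − 1.9245·q_1 = (-2.6296, 3.6296, 1.5185, 4.1111).
‖u_2‖ = 6.2687, so q_2 = (-0.4195, 0.5790, 0.2422, 0.6558).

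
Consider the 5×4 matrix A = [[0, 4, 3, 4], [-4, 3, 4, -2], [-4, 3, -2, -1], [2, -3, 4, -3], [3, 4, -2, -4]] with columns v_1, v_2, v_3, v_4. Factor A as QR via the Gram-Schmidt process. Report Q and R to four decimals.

q_1 = v_1/‖v_1‖ = (0, -4, -4, 2, 3)/6.7082 = (0.0000, -0.5963, -0.5963, 0.2981, 0.4472).
r_{12} = q_1·v_2 = -2.6833.
u_2 = v_2 + 2.6833·q_1 = (4.0000, 1.4000, 1.4000, -2.2000, 5.2000).
‖u_2‖ = 7.1972, so q_2 = (0.5558, 0.1945, 0.1945, -0.3057, 0.7225).
r_{13} = q_1·v_3 = -0.8944; r_{23} = q_2·v_3 = -0.6113.
u_3 = v_3 + 0.8944·q_1 + 0.6113·q_2 = (3.3398, 3.5856, -2.4144, 4.0798, -1.1583).
‖u_3‖ = 6.9157, so q_3 = (0.4829, 0.5185, -0.3491, 0.5899, -0.1675).
r_{14} = q_1·v_4 = -0.8944; r_{24} = q_2·v_4 = -0.3335; r_{34} = q_3·v_4 = 0.1440.
u_4 = v_4 + 0.8944·q_1 + 0.3335·q_2 − 0.1440·q_3 = (4.1158, -2.5432, -1.4182, -2.9202, -3.3349).
‖u_4‖ = 6.7133, so q_4 = (0.6131, -0.3788, -0.2113, -0.4350, -0.4968).

Q = [[0.0000, 0.5558, 0.4829, 0.6131], [-0.5963, 0.1945, 0.5185, -0.3788], [-0.5963, 0.1945, -0.3491, -0.2113], [0.2981, -0.3057, 0.5899, -0.4350], [0.4472, 0.7225, -0.1675, -0.4968]], R = [[6.7082, -2.6833, -0.8944, -0.8944], [0.0000, 7.1972, -0.6113, -0.3335], [0.0000, 0.0000, 6.9157, 0.1440], [0.0000, 0.0000, 0.0000, 6.7133]]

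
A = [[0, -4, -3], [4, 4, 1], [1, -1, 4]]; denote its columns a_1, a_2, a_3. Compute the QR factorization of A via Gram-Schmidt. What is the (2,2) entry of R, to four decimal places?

q_1 = a_1/‖a_1‖ = (0, 4, 1)/4.1231 = (0.0000, 0.9701, 0.2425).
r_{12} = q_1·a_2 = 3.6380.
u_2 = a_2 − 3.6380·q_1 = (-4.0000, 0.4706, -1.8824).
r_{22} = ‖u_2‖ = 4.4458.

r_{22} = 4.4458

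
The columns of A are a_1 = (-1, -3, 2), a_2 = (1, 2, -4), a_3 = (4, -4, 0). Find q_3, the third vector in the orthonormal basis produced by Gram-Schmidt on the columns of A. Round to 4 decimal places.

q_3 = (0.9631, -0.2408, 0.1204)

a_1 = (-1, -3, 2); ‖a_1‖ = 3.7417, so q_1 = (-0.2673, -0.8018, 0.5345).
q_1·a_2 = (-0.2673)·1 + (-0.8018)·2 + 0.5345·(-4) = -4.0089.
u_2 = a_2 + 4.0089·q_1 = (-0.0714, -1.2143, -1.8571).
‖u_2‖ = 2.2200, so q_2 = (-0.0322, -0.5470, -0.8365).
q_1·a_3 = (-0.2673)·4 + (-0.8018)·(-4) + 0.5345·0 = 2.1381; q_2·a_3 = (-0.0322)·4 + (-0.5470)·(-4) + (-0.8365)·0 = 2.0592.
u_3 = a_3 − 2.1381·q_1 − 2.0592·q_2 = (4.6377, -1.1594, 0.5797).
‖u_3‖ = 4.8154, so q_3 = (0.9631, -0.2408, 0.1204).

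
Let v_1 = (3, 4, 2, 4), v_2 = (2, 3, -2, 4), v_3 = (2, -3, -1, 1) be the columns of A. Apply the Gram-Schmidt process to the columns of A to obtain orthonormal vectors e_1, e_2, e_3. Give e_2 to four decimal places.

e_2 = (0.0000, 0.0925, -0.9245, 0.3698)

v_1 = (3, 4, 2, 4); ‖v_1‖ = 6.7082, so e_1 = (0.4472, 0.5963, 0.2981, 0.5963).
e_1·v_2 = 0.4472·2 + 0.5963·3 + 0.2981·(-2) + 0.5963·4 = 4.4721.
u_2 = v_2 − 4.4721·e_1 = (0.0000, 0.3333, -3.3333, 1.3333).
‖u_2‖ = 3.6056, so e_2 = (0.0000, 0.0925, -0.9245, 0.3698).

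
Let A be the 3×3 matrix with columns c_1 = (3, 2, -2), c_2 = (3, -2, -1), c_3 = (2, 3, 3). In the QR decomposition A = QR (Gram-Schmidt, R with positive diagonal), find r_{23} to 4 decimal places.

r_{23} = -1.6407

c_1 = (3, 2, -2); ‖c_1‖ = 4.1231, so q_1 = (0.7276, 0.4851, -0.4851).
q_1·c_2 = 0.7276·3 + 0.4851·(-2) + (-0.4851)·(-1) = 1.6977.
u_2 = c_2 − 1.6977·q_1 = (1.7647, -2.8235, -0.1765).
‖u_2‖ = 3.3343, so q_2 = (0.5293, -0.8468, -0.0529).
r_{23} = q_2·c_3 = -1.6407.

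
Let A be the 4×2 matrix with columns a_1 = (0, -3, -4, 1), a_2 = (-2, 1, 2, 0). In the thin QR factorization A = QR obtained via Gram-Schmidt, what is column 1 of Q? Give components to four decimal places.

a_1 = (0, -3, -4, 1); ‖a_1‖ = 5.0990, so e_1 = (0.0000, -0.5883, -0.7845, 0.1961).

e_1 = (0.0000, -0.5883, -0.7845, 0.1961)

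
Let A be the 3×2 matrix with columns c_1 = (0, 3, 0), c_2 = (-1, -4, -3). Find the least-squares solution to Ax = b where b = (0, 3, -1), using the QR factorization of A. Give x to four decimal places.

q_1 = c_1/‖c_1‖ = (0, 3, 0)/3.0000 = (0.0000, 1.0000, 0.0000).
r_{12} = q_1·c_2 = -4.0000.
u_2 = c_2 + 4.0000·q_1 = (-1.0000, 0.0000, -3.0000).
‖u_2‖ = 3.1623, so q_2 = (-0.3162, 0.0000, -0.9487).
Qᵀb = (3.0000, 0.9487).
Back-substitute: x_2 = 0.9487/3.1623 = 0.3000.
x_1 = (3.0000 + 4.0000·0.3000)/3.0000 = 1.4000.

x = (1.4000, 0.3000)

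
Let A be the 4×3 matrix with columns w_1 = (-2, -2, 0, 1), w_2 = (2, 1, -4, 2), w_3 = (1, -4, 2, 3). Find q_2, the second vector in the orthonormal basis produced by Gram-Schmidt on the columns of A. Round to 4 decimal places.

w_1 = (-2, -2, 0, 1); ‖w_1‖ = 3.0000, so q_1 = (-0.6667, -0.6667, 0.0000, 0.3333).
q_1·w_2 = (-0.6667)·2 + (-0.6667)·1 + 0.0000·(-4) + 0.3333·2 = -1.3333.
u_2 = w_2 + 1.3333·q_1 = (1.1111, 0.1111, -4.0000, 2.4444).
‖u_2‖ = 4.8189, so q_2 = (0.2306, 0.0231, -0.8301, 0.5073).

q_2 = (0.2306, 0.0231, -0.8301, 0.5073)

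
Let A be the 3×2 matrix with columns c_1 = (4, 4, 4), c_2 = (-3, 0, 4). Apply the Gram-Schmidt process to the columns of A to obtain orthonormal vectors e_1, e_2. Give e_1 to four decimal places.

c_1 = (4, 4, 4); ‖c_1‖ = 6.9282, so e_1 = (0.5774, 0.5774, 0.5774).

e_1 = (0.5774, 0.5774, 0.5774)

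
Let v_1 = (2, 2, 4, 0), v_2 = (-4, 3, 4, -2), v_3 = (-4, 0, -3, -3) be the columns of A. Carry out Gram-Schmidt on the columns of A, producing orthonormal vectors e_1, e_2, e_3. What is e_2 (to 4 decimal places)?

e_2 = (-0.8513, 0.3021, 0.2746, -0.3295)

v_1 = (2, 2, 4, 0); ‖v_1‖ = 4.8990, so e_1 = (0.4082, 0.4082, 0.8165, 0.0000).
e_1·v_2 = 0.4082·(-4) + 0.4082·3 + 0.8165·4 + 0.0000·(-2) = 2.8577.
u_2 = v_2 − 2.8577·e_1 = (-5.1667, 1.8333, 1.6667, -2.0000).
‖u_2‖ = 6.0690, so e_2 = (-0.8513, 0.3021, 0.2746, -0.3295).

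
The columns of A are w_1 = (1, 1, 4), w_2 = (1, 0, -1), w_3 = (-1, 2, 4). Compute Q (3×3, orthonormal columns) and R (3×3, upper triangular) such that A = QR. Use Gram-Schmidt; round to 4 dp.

w_1 = (1, 1, 4); ‖w_1‖ = 4.2426, so e_1 = (0.2357, 0.2357, 0.9428).
e_1·w_2 = 0.2357·1 + 0.2357·0 + 0.9428·(-1) = -0.7071.
u_2 = w_2 + 0.7071·e_1 = (1.1667, 0.1667, -0.3333).
‖u_2‖ = 1.2247, so e_2 = (0.9526, 0.1361, -0.2722).
e_1·w_3 = 0.2357·(-1) + 0.2357·2 + 0.9428·4 = 4.0069; e_2·w_3 = 0.9526·(-1) + 0.1361·2 + (-0.2722)·4 = -1.7691.
u_3 = w_3 − 4.0069·e_1 + 1.7691·e_2 = (-0.2593, 1.2963, -0.2593).
‖u_3‖ = 1.3472, so e_3 = (-0.1925, 0.9623, -0.1925).

Q = [[0.2357, 0.9526, -0.1925], [0.2357, 0.1361, 0.9623], [0.9428, -0.2722, -0.1925]], R = [[4.2426, -0.7071, 4.0069], [0.0000, 1.2247, -1.7691], [0.0000, 0.0000, 1.3472]]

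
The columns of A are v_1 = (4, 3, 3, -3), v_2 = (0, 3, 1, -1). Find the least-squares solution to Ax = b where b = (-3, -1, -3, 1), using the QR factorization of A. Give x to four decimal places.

x = (-0.7742, 0.4194)

v_1 = (4, 3, 3, -3); ‖v_1‖ = 6.5574, so e_1 = (0.6100, 0.4575, 0.4575, -0.4575).
e_1·v_2 = 0.6100·0 + 0.4575·3 + 0.4575·1 + (-0.4575)·(-1) = 2.2875.
u_2 = v_2 − 2.2875·e_1 = (-1.3953, 1.9535, -0.0465, 0.0465).
‖u_2‖ = 2.4015, so e_2 = (-0.5810, 0.8134, -0.0194, 0.0194).
Qᵀb = (-4.1175, 1.0071).
Back-substitute: x_2 = 1.0071/2.4015 = 0.4194.
x_1 = (-4.1175 − 2.2875·0.4194)/6.5574 = -0.7742.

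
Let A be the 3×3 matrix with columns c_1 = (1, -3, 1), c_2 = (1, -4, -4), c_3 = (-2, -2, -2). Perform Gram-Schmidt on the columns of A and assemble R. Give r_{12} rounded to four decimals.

e_1 = c_1/‖c_1‖ = (1, -3, 1)/3.3166 = (0.3015, -0.9045, 0.3015).
r_{12} = e_1·c_2 = 2.7136.

r_{12} = 2.7136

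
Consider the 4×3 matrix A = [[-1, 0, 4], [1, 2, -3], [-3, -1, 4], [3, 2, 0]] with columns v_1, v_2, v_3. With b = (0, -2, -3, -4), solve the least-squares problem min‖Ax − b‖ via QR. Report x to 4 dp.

x = (0.4726, -2.0533, -0.4281)

v_1 = (-1, 1, -3, 3); ‖v_1‖ = 4.4721, so e_1 = (-0.2236, 0.2236, -0.6708, 0.6708).
e_1·v_2 = (-0.2236)·0 + 0.2236·2 + (-0.6708)·(-1) + 0.6708·2 = 2.4597.
u_2 = v_2 − 2.4597·e_1 = (0.5500, 1.4500, 0.6500, 0.3500).
‖u_2‖ = 1.7176, so e_2 = (0.3202, 0.8442, 0.3784, 0.2038).
e_1·v_3 = (-0.2236)·4 + 0.2236·(-3) + (-0.6708)·4 + 0.6708·0 = -4.2485; e_2·v_3 = 0.3202·4 + 0.8442·(-3) + 0.3784·4 + 0.2038·0 = 0.2620.
u_3 = v_3 + 4.2485·e_1 − 0.2620·e_2 = (2.9661, -2.2712, 1.0508, 2.7966).
‖u_3‖ = 4.7834, so e_3 = (0.6201, -0.4748, 0.2197, 0.5846).
Qᵀb = (-1.1180, -3.6389, -2.0480).
Back-substitute: x_3 = -2.0480/4.7834 = -0.4281.
x_2 = (-3.6389 − 0.2620·(-0.4281))/1.7176 = -2.0533.
x_1 = (-1.1180 − 2.4597·(-2.0533) + 4.2485·(-0.4281))/4.4721 = 0.4726.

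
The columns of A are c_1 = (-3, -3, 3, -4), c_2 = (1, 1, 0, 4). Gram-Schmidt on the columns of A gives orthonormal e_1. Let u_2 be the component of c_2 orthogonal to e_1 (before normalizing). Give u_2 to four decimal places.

c_1 = (-3, -3, 3, -4); ‖c_1‖ = 6.5574, so e_1 = (-0.4575, -0.4575, 0.4575, -0.6100).
e_1·c_2 = (-0.4575)·1 + (-0.4575)·1 + 0.4575·0 + (-0.6100)·4 = -3.3550.
u_2 = c_2 + 3.3550·e_1 = (-0.5349, -0.5349, 1.5349, 1.9535).

u_2 = (-0.5349, -0.5349, 1.5349, 1.9535)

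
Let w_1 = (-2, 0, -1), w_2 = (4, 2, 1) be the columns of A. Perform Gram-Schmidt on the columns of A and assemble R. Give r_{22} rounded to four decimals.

w_1 = (-2, 0, -1); ‖w_1‖ = 2.2361, so q_1 = (-0.8944, 0.0000, -0.4472).
q_1·w_2 = (-0.8944)·4 + 0.0000·2 + (-0.4472)·1 = -4.0249.
u_2 = w_2 + 4.0249·q_1 = (0.4000, 2.0000, -0.8000).
r_{22} = ‖u_2‖ = 2.1909.

r_{22} = 2.1909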